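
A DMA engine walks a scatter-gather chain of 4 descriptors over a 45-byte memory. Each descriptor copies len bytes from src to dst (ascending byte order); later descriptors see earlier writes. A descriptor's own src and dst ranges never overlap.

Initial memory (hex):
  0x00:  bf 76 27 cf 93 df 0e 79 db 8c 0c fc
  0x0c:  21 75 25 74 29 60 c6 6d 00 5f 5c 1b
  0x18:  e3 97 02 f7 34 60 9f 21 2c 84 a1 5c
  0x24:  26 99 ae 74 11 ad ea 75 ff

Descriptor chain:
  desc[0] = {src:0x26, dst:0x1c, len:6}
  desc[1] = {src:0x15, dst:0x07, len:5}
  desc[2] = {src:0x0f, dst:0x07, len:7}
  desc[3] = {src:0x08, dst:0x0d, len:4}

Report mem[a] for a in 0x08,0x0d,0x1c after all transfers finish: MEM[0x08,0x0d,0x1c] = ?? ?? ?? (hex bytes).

[0] 0x26->0x1c len=6 : ae 74 11 ad ea 75
[1] 0x15->0x07 len=5 : 5f 5c 1b e3 97
[2] 0x0f->0x07 len=7 : 74 29 60 c6 6d 00 5f
[3] 0x08->0x0d len=4 : 29 60 c6 6d
query mem[0x08]=0x29, mem[0x0d]=0x29, mem[0x1c]=0xae

MEM[0x08,0x0d,0x1c] = 29 29 ae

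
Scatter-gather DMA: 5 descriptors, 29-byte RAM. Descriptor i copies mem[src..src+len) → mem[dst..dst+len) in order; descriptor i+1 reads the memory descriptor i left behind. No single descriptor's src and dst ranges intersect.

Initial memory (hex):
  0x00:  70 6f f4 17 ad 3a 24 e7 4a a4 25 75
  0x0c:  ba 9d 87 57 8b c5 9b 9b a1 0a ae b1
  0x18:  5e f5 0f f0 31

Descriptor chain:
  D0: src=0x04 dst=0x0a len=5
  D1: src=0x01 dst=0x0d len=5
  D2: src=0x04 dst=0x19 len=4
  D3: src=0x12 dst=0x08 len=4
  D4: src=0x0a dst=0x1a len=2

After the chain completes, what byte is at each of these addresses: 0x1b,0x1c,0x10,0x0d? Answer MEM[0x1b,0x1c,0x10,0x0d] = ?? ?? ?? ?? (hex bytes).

MEM[0x1b,0x1c,0x10,0x0d] = 0a e7 ad 6f

[0] 0x04->0x0a len=5 : ad 3a 24 e7 4a
[1] 0x01->0x0d len=5 : 6f f4 17 ad 3a
[2] 0x04->0x19 len=4 : ad 3a 24 e7
[3] 0x12->0x08 len=4 : 9b 9b a1 0a
[4] 0x0a->0x1a len=2 : a1 0a
query mem[0x1b]=0x0a, mem[0x1c]=0xe7, mem[0x10]=0xad, mem[0x0d]=0x6f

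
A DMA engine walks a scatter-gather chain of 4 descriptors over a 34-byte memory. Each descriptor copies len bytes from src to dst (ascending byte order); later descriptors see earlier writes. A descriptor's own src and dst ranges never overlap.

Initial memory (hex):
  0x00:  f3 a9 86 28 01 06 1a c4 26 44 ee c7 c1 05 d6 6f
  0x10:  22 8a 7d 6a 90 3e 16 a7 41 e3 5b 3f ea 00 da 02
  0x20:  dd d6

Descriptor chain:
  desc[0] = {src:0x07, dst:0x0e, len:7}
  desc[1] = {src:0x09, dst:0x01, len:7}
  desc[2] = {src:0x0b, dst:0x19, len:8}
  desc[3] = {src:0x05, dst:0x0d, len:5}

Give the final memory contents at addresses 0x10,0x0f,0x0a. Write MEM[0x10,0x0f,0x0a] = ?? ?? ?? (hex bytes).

D0: mem[0x0e..0x14] <- [c4 26 44 ee c7 c1 05]
D1: mem[0x01..0x07] <- [44 ee c7 c1 05 c4 26]
D2: mem[0x19..0x20] <- [c7 c1 05 c4 26 44 ee c7]
D3: mem[0x0d..0x11] <- [05 c4 26 26 44]
query mem[0x10]=0x26, mem[0x0f]=0x26, mem[0x0a]=0xee

MEM[0x10,0x0f,0x0a] = 26 26 ee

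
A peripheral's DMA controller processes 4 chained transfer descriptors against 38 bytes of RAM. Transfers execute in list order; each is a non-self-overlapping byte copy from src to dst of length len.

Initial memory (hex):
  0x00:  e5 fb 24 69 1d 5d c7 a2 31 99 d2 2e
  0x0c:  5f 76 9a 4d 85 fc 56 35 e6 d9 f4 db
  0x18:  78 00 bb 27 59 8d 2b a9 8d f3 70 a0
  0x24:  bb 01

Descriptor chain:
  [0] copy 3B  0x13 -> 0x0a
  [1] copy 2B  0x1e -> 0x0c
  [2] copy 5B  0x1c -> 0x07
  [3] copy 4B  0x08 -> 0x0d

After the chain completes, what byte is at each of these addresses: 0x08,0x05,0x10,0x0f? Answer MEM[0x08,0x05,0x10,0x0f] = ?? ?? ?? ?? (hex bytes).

[0] 0x13->0x0a len=3 : 35 e6 d9
[1] 0x1e->0x0c len=2 : 2b a9
[2] 0x1c->0x07 len=5 : 59 8d 2b a9 8d
[3] 0x08->0x0d len=4 : 8d 2b a9 8d
query mem[0x08]=0x8d, mem[0x05]=0x5d, mem[0x10]=0x8d, mem[0x0f]=0xa9

MEM[0x08,0x05,0x10,0x0f] = 8d 5d 8d a9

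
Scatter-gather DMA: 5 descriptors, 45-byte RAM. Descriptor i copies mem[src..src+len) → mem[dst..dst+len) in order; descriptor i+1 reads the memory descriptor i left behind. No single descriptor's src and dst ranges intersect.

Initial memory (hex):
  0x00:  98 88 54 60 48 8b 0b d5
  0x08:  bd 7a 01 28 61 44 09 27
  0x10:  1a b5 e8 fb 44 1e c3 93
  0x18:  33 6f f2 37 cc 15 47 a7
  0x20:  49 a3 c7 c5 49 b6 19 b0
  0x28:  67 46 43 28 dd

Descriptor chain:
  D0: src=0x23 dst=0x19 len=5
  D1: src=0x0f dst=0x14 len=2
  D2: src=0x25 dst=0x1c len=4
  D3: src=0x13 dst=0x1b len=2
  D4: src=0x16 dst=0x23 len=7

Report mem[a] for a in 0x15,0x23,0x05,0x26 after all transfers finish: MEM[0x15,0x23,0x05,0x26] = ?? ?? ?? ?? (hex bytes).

[0] 0x23->0x19 len=5 : c5 49 b6 19 b0
[1] 0x0f->0x14 len=2 : 27 1a
[2] 0x25->0x1c len=4 : b6 19 b0 67
[3] 0x13->0x1b len=2 : fb 27
[4] 0x16->0x23 len=7 : c3 93 33 c5 49 fb 27
query mem[0x15]=0x1a, mem[0x23]=0xc3, mem[0x05]=0x8b, mem[0x26]=0xc5

MEM[0x15,0x23,0x05,0x26] = 1a c3 8b c5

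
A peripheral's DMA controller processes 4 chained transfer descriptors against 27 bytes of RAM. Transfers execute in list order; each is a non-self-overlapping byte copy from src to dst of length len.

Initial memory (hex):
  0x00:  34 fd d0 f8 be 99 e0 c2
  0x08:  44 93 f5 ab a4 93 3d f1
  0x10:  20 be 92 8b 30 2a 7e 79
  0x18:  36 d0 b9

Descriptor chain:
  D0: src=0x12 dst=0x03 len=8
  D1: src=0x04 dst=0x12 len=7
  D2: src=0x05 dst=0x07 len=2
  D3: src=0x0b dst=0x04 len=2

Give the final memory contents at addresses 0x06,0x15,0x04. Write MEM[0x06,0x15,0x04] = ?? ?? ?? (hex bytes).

MEM[0x06,0x15,0x04] = 2a 7e ab

  after D0: wrote 8B at 0x03 = 928b302a7e7936d0
  after D1: wrote 7B at 0x12 = 8b302a7e7936d0
  after D2: wrote 2B at 0x07 = 302a
  after D3: wrote 2B at 0x04 = aba4
query mem[0x06]=0x2a, mem[0x15]=0x7e, mem[0x04]=0xab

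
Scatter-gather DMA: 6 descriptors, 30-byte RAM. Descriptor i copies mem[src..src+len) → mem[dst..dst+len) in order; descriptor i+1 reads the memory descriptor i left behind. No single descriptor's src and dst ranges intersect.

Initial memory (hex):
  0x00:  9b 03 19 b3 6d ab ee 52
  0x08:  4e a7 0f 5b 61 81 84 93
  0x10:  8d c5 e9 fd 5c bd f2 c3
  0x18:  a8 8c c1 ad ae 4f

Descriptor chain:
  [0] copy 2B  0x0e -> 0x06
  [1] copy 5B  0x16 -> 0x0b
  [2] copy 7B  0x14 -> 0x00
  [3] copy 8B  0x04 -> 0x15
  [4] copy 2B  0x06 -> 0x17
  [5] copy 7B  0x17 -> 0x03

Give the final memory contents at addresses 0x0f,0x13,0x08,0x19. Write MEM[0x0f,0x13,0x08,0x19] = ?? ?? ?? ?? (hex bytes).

MEM[0x0f,0x13,0x08,0x19] = c1 fd f2 4e

D0: mem[0x06..0x07] <- [84 93]
D1: mem[0x0b..0x0f] <- [f2 c3 a8 8c c1]
D2: mem[0x00..0x06] <- [5c bd f2 c3 a8 8c c1]
D3: mem[0x15..0x1c] <- [a8 8c c1 93 4e a7 0f f2]
D4: mem[0x17..0x18] <- [c1 93]
D5: mem[0x03..0x09] <- [c1 93 4e a7 0f f2 4f]
query mem[0x0f]=0xc1, mem[0x13]=0xfd, mem[0x08]=0xf2, mem[0x19]=0x4e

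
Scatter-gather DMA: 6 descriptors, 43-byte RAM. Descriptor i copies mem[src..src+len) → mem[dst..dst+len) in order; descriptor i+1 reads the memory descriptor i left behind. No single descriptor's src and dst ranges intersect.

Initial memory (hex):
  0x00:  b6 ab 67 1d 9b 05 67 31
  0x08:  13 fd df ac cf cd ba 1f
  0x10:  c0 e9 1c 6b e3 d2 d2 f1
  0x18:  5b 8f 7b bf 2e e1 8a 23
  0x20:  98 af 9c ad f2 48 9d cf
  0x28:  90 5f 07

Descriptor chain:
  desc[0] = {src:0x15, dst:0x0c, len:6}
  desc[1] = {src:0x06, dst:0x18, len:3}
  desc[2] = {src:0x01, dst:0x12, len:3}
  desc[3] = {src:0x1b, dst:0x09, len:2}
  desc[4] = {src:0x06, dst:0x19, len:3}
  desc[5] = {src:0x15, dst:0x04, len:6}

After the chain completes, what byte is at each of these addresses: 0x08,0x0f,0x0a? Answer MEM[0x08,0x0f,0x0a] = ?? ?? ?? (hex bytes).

[0] 0x15->0x0c len=6 : d2 d2 f1 5b 8f 7b
[1] 0x06->0x18 len=3 : 67 31 13
[2] 0x01->0x12 len=3 : ab 67 1d
[3] 0x1b->0x09 len=2 : bf 2e
[4] 0x06->0x19 len=3 : 67 31 13
[5] 0x15->0x04 len=6 : d2 d2 f1 67 67 31
query mem[0x08]=0x67, mem[0x0f]=0x5b, mem[0x0a]=0x2e

MEM[0x08,0x0f,0x0a] = 67 5b 2e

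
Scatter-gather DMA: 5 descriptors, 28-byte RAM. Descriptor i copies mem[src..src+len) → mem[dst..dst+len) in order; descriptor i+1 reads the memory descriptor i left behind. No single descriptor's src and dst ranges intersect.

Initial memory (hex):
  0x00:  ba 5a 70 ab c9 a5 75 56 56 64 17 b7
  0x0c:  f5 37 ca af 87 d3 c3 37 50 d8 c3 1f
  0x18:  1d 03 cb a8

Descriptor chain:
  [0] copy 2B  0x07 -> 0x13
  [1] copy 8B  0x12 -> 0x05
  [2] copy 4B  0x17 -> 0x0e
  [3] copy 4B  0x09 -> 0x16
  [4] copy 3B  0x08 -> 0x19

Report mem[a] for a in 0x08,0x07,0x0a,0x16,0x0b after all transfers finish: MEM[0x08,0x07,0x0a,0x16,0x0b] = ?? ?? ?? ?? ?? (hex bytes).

[0] 0x07->0x13 len=2 : 56 56
[1] 0x12->0x05 len=8 : c3 56 56 d8 c3 1f 1d 03
[2] 0x17->0x0e len=4 : 1f 1d 03 cb
[3] 0x09->0x16 len=4 : c3 1f 1d 03
[4] 0x08->0x19 len=3 : d8 c3 1f
query mem[0x08]=0xd8, mem[0x07]=0x56, mem[0x0a]=0x1f, mem[0x16]=0xc3, mem[0x0b]=0x1d

MEM[0x08,0x07,0x0a,0x16,0x0b] = d8 56 1f c3 1d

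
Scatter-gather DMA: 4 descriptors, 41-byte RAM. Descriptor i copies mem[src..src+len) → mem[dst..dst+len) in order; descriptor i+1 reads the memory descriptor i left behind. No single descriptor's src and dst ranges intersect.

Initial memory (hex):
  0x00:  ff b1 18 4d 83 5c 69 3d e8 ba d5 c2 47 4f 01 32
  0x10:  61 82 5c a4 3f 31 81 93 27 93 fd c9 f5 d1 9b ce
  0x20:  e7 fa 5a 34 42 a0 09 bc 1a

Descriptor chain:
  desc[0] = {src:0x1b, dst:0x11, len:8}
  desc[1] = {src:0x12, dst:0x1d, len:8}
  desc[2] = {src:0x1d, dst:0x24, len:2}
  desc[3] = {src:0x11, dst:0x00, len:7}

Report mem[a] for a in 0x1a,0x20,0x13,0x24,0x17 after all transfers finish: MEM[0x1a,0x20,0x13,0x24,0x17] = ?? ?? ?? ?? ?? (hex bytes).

MEM[0x1a,0x20,0x13,0x24,0x17] = fd ce d1 f5 fa

[0] 0x1b->0x11 len=8 : c9 f5 d1 9b ce e7 fa 5a
[1] 0x12->0x1d len=8 : f5 d1 9b ce e7 fa 5a 93
[2] 0x1d->0x24 len=2 : f5 d1
[3] 0x11->0x00 len=7 : c9 f5 d1 9b ce e7 fa
query mem[0x1a]=0xfd, mem[0x20]=0xce, mem[0x13]=0xd1, mem[0x24]=0xf5, mem[0x17]=0xfa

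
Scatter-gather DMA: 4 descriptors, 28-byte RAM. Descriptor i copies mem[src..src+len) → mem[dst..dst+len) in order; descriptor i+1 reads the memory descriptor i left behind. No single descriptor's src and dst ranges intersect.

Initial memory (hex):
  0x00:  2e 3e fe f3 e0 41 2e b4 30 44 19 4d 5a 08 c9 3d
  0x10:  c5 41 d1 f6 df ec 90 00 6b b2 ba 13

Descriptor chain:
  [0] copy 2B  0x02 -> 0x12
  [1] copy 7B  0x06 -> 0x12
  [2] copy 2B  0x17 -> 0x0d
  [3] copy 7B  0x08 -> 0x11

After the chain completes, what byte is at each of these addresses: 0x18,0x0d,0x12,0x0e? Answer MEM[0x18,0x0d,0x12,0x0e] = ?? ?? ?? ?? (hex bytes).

MEM[0x18,0x0d,0x12,0x0e] = 5a 4d 44 5a

[0] 0x02->0x12 len=2 : fe f3
[1] 0x06->0x12 len=7 : 2e b4 30 44 19 4d 5a
[2] 0x17->0x0d len=2 : 4d 5a
[3] 0x08->0x11 len=7 : 30 44 19 4d 5a 4d 5a
query mem[0x18]=0x5a, mem[0x0d]=0x4d, mem[0x12]=0x44, mem[0x0e]=0x5a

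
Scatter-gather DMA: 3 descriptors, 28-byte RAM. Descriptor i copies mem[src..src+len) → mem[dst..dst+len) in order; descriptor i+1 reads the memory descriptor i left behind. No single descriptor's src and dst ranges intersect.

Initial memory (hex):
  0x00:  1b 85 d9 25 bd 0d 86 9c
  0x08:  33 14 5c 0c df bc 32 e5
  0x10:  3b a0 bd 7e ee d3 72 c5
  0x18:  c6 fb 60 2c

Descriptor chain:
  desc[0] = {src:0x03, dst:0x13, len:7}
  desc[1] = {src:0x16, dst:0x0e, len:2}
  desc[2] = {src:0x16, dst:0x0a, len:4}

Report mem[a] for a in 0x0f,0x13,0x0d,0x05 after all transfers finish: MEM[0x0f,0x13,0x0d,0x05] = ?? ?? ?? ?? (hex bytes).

MEM[0x0f,0x13,0x0d,0x05] = 9c 25 14 0d

[0] 0x03->0x13 len=7 : 25 bd 0d 86 9c 33 14
[1] 0x16->0x0e len=2 : 86 9c
[2] 0x16->0x0a len=4 : 86 9c 33 14
query mem[0x0f]=0x9c, mem[0x13]=0x25, mem[0x0d]=0x14, mem[0x05]=0x0d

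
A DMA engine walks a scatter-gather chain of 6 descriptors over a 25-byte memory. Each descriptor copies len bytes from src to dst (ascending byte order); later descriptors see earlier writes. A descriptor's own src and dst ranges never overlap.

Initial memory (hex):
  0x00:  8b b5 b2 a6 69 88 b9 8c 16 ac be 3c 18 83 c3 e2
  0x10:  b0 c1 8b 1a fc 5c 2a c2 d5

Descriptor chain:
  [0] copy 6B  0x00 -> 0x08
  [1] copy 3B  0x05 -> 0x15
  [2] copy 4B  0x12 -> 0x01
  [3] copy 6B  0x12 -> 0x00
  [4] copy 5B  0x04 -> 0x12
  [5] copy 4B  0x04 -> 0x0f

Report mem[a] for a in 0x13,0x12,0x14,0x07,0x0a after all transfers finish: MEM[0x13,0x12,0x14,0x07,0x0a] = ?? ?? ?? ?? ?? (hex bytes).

  after D0: wrote 6B at 0x08 = 8bb5b2a66988
  after D1: wrote 3B at 0x15 = 88b98c
  after D2: wrote 4B at 0x01 = 8b1afc88
  after D3: wrote 6B at 0x00 = 8b1afc88b98c
  after D4: wrote 5B at 0x12 = b98cb98c8b
  after D5: wrote 4B at 0x0f = b98cb98c
query mem[0x13]=0x8c, mem[0x12]=0x8c, mem[0x14]=0xb9, mem[0x07]=0x8c, mem[0x0a]=0xb2

MEM[0x13,0x12,0x14,0x07,0x0a] = 8c 8c b9 8c b2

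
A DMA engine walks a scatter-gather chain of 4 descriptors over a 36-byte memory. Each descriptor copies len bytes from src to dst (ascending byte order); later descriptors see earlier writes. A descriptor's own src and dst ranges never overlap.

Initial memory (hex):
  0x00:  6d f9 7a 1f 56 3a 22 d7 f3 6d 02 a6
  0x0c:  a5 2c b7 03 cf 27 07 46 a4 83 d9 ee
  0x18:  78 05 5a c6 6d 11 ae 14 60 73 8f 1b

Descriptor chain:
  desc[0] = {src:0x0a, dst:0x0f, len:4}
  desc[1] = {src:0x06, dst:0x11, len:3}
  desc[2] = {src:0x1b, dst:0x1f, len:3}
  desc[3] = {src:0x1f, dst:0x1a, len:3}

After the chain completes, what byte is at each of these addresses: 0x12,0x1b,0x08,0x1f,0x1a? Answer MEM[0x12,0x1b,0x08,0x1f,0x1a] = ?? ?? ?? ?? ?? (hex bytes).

MEM[0x12,0x1b,0x08,0x1f,0x1a] = d7 6d f3 c6 c6

  after D0: wrote 4B at 0x0f = 02a6a52c
  after D1: wrote 3B at 0x11 = 22d7f3
  after D2: wrote 3B at 0x1f = c66d11
  after D3: wrote 3B at 0x1a = c66d11
query mem[0x12]=0xd7, mem[0x1b]=0x6d, mem[0x08]=0xf3, mem[0x1f]=0xc6, mem[0x1a]=0xc6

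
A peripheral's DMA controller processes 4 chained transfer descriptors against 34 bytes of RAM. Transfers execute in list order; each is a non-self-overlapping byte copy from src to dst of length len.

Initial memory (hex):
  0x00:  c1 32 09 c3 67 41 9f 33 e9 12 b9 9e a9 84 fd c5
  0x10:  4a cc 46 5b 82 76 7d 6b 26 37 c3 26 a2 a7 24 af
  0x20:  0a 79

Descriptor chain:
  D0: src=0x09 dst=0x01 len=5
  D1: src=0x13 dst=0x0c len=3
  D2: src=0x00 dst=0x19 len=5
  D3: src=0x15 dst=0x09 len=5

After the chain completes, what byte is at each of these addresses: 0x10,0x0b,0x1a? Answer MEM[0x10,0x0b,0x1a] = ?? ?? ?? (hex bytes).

[0] 0x09->0x01 len=5 : 12 b9 9e a9 84
[1] 0x13->0x0c len=3 : 5b 82 76
[2] 0x00->0x19 len=5 : c1 12 b9 9e a9
[3] 0x15->0x09 len=5 : 76 7d 6b 26 c1
query mem[0x10]=0x4a, mem[0x0b]=0x6b, mem[0x1a]=0x12

MEM[0x10,0x0b,0x1a] = 4a 6b 12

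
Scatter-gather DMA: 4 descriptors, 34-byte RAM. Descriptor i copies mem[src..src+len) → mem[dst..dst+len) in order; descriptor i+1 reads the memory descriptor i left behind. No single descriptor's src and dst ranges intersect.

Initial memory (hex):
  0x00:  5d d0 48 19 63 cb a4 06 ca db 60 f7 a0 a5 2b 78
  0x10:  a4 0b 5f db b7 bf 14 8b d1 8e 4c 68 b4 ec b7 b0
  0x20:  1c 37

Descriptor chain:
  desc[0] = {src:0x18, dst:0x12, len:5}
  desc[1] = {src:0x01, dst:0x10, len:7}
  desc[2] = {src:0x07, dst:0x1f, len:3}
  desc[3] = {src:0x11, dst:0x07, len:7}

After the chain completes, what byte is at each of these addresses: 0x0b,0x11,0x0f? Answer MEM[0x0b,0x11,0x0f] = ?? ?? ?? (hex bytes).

MEM[0x0b,0x11,0x0f] = a4 48 78

D0: mem[0x12..0x16] <- [d1 8e 4c 68 b4]
D1: mem[0x10..0x16] <- [d0 48 19 63 cb a4 06]
D2: mem[0x1f..0x21] <- [06 ca db]
D3: mem[0x07..0x0d] <- [48 19 63 cb a4 06 8b]
query mem[0x0b]=0xa4, mem[0x11]=0x48, mem[0x0f]=0x78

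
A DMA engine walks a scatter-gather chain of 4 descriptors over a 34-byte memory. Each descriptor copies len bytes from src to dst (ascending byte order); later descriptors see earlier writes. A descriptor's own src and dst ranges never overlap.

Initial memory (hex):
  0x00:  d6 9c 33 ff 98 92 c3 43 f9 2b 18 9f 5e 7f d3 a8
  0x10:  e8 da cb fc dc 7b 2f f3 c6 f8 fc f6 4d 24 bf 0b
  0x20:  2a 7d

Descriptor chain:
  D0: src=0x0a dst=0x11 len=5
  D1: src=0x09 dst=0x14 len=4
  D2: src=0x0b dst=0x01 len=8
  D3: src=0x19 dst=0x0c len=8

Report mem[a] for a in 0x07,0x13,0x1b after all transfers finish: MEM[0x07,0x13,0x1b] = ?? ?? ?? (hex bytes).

MEM[0x07,0x13,0x1b] = 18 2a f6

D0: mem[0x11..0x15] <- [18 9f 5e 7f d3]
D1: mem[0x14..0x17] <- [2b 18 9f 5e]
D2: mem[0x01..0x08] <- [9f 5e 7f d3 a8 e8 18 9f]
D3: mem[0x0c..0x13] <- [f8 fc f6 4d 24 bf 0b 2a]
query mem[0x07]=0x18, mem[0x13]=0x2a, mem[0x1b]=0xf6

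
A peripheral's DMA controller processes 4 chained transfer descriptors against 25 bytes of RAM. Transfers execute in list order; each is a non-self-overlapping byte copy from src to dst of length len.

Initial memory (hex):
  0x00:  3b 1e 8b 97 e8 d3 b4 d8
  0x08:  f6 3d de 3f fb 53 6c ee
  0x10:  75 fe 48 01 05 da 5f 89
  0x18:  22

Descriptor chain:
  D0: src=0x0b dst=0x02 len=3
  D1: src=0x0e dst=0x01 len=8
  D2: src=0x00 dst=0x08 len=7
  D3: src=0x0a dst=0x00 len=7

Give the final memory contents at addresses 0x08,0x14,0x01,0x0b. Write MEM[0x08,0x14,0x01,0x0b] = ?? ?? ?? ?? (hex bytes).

#0 dst[0x02+3] := {0x3f,0xfb,0x53}
#1 dst[0x01+8] := {0x6c,0xee,0x75,0xfe,0x48,0x01,0x05,0xda}
#2 dst[0x08+7] := {0x3b,0x6c,0xee,0x75,0xfe,0x48,0x01}
#3 dst[0x00+7] := {0xee,0x75,0xfe,0x48,0x01,0xee,0x75}
query mem[0x08]=0x3b, mem[0x14]=0x05, mem[0x01]=0x75, mem[0x0b]=0x75

MEM[0x08,0x14,0x01,0x0b] = 3b 05 75 75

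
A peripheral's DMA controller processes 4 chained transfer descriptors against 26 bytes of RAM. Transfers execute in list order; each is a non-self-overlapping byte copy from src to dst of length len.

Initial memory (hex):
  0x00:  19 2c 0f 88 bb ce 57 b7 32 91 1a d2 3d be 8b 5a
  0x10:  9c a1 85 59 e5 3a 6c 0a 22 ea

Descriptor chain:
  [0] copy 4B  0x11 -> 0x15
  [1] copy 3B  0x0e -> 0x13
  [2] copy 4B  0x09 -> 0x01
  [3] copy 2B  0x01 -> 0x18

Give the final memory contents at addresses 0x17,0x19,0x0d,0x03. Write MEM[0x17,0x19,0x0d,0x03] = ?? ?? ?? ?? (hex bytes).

[0] 0x11->0x15 len=4 : a1 85 59 e5
[1] 0x0e->0x13 len=3 : 8b 5a 9c
[2] 0x09->0x01 len=4 : 91 1a d2 3d
[3] 0x01->0x18 len=2 : 91 1a
query mem[0x17]=0x59, mem[0x19]=0x1a, mem[0x0d]=0xbe, mem[0x03]=0xd2

MEM[0x17,0x19,0x0d,0x03] = 59 1a be d2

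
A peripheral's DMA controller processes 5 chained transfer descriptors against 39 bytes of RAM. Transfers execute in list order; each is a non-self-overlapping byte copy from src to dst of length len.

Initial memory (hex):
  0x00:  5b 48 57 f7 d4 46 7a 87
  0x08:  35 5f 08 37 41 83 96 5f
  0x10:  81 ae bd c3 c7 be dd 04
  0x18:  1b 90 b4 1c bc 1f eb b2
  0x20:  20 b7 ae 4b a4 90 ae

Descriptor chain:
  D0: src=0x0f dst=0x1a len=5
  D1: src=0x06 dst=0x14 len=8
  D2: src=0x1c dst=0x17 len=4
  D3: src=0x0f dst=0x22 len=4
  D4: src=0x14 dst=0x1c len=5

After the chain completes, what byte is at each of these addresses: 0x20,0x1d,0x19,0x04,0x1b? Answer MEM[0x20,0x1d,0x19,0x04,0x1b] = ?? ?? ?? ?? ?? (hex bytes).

MEM[0x20,0x1d,0x19,0x04,0x1b] = bd 87 c3 d4 83

#0 dst[0x1a+5] := {0x5f,0x81,0xae,0xbd,0xc3}
#1 dst[0x14+8] := {0x7a,0x87,0x35,0x5f,0x08,0x37,0x41,0x83}
#2 dst[0x17+4] := {0xae,0xbd,0xc3,0xb2}
#3 dst[0x22+4] := {0x5f,0x81,0xae,0xbd}
#4 dst[0x1c+5] := {0x7a,0x87,0x35,0xae,0xbd}
query mem[0x20]=0xbd, mem[0x1d]=0x87, mem[0x19]=0xc3, mem[0x04]=0xd4, mem[0x1b]=0x83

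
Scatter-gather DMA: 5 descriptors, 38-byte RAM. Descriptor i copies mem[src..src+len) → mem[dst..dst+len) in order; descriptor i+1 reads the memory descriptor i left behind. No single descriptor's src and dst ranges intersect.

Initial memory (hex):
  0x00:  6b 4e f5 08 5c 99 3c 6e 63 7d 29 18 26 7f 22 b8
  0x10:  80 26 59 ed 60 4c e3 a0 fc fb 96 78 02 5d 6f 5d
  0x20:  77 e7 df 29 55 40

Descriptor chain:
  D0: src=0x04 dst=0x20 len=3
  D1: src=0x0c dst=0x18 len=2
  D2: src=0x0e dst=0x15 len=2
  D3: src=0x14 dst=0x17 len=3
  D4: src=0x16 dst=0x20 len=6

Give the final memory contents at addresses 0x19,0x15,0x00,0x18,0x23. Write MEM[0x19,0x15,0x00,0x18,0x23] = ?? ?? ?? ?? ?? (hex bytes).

[0] 0x04->0x20 len=3 : 5c 99 3c
[1] 0x0c->0x18 len=2 : 26 7f
[2] 0x0e->0x15 len=2 : 22 b8
[3] 0x14->0x17 len=3 : 60 22 b8
[4] 0x16->0x20 len=6 : b8 60 22 b8 96 78
query mem[0x19]=0xb8, mem[0x15]=0x22, mem[0x00]=0x6b, mem[0x18]=0x22, mem[0x23]=0xb8

MEM[0x19,0x15,0x00,0x18,0x23] = b8 22 6b 22 b8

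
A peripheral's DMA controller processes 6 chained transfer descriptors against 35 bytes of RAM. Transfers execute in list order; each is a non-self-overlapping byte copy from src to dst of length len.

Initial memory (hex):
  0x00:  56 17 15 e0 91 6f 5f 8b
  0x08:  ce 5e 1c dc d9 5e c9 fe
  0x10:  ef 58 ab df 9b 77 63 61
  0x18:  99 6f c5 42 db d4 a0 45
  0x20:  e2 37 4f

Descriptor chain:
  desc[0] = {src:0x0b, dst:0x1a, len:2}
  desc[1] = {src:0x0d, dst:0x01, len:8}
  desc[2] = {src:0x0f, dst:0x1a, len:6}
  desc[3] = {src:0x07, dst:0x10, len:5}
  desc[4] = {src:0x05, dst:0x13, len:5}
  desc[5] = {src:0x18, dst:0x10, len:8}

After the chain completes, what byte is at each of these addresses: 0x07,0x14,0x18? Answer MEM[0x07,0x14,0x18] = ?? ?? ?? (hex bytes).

MEM[0x07,0x14,0x18] = df 58 99

[0] 0x0b->0x1a len=2 : dc d9
[1] 0x0d->0x01 len=8 : 5e c9 fe ef 58 ab df 9b
[2] 0x0f->0x1a len=6 : fe ef 58 ab df 9b
[3] 0x07->0x10 len=5 : df 9b 5e 1c dc
[4] 0x05->0x13 len=5 : 58 ab df 9b 5e
[5] 0x18->0x10 len=8 : 99 6f fe ef 58 ab df 9b
query mem[0x07]=0xdf, mem[0x14]=0x58, mem[0x18]=0x99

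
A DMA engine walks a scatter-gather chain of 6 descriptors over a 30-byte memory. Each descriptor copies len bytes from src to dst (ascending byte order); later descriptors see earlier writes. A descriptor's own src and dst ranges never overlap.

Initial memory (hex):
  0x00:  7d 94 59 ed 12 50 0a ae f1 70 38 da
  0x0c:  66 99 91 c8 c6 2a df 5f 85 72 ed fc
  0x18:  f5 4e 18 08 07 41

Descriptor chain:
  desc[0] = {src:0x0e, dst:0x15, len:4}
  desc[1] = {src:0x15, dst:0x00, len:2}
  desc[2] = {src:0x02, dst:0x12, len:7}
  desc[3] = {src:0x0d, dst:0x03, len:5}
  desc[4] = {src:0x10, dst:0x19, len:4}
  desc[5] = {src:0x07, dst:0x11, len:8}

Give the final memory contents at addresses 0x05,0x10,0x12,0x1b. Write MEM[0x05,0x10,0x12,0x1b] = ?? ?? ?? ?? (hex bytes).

#0 dst[0x15+4] := {0x91,0xc8,0xc6,0x2a}
#1 dst[0x00+2] := {0x91,0xc8}
#2 dst[0x12+7] := {0x59,0xed,0x12,0x50,0x0a,0xae,0xf1}
#3 dst[0x03+5] := {0x99,0x91,0xc8,0xc6,0x2a}
#4 dst[0x19+4] := {0xc6,0x2a,0x59,0xed}
#5 dst[0x11+8] := {0x2a,0xf1,0x70,0x38,0xda,0x66,0x99,0x91}
query mem[0x05]=0xc8, mem[0x10]=0xc6, mem[0x12]=0xf1, mem[0x1b]=0x59

MEM[0x05,0x10,0x12,0x1b] = c8 c6 f1 59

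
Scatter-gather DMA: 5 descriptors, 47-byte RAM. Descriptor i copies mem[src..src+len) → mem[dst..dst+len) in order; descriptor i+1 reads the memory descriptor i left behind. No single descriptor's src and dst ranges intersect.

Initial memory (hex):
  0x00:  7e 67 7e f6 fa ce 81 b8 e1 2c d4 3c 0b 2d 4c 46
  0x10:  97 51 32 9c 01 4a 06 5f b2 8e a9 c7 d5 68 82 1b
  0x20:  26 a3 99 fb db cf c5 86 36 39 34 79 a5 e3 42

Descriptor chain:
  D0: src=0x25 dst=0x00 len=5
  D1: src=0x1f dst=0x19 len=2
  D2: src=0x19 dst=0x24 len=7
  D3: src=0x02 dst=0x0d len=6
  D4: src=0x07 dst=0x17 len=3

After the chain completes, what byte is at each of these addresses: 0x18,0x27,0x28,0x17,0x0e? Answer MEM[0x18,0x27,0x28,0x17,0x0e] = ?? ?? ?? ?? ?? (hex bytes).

MEM[0x18,0x27,0x28,0x17,0x0e] = e1 d5 68 b8 36

  after D0: wrote 5B at 0x00 = cfc5863639
  after D1: wrote 2B at 0x19 = 1b26
  after D2: wrote 7B at 0x24 = 1b26c7d568821b
  after D3: wrote 6B at 0x0d = 863639ce81b8
  after D4: wrote 3B at 0x17 = b8e12c
query mem[0x18]=0xe1, mem[0x27]=0xd5, mem[0x28]=0x68, mem[0x17]=0xb8, mem[0x0e]=0x36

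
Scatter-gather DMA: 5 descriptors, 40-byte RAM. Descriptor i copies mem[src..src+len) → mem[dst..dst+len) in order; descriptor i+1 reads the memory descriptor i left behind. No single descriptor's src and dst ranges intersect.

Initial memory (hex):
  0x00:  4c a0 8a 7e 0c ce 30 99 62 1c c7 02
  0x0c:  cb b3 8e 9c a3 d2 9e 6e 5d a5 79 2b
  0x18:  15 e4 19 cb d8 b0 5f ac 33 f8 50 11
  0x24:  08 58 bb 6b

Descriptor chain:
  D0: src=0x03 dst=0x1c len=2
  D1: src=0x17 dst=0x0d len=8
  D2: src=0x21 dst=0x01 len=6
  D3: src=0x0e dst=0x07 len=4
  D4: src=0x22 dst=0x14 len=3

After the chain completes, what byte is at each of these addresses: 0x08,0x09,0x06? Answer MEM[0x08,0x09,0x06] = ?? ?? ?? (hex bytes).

MEM[0x08,0x09,0x06] = e4 19 bb

[0] 0x03->0x1c len=2 : 7e 0c
[1] 0x17->0x0d len=8 : 2b 15 e4 19 cb 7e 0c 5f
[2] 0x21->0x01 len=6 : f8 50 11 08 58 bb
[3] 0x0e->0x07 len=4 : 15 e4 19 cb
[4] 0x22->0x14 len=3 : 50 11 08
query mem[0x08]=0xe4, mem[0x09]=0x19, mem[0x06]=0xbb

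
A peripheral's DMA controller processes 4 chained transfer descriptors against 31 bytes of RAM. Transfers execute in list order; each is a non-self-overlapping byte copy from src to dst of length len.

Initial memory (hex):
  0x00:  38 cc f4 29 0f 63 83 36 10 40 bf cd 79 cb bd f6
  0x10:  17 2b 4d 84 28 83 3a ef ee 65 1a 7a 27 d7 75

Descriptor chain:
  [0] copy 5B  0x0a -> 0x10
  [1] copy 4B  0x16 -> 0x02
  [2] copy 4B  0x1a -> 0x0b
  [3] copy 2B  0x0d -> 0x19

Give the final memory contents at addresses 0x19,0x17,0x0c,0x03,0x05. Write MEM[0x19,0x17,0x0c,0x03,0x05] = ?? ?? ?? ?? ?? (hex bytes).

  after D0: wrote 5B at 0x10 = bfcd79cbbd
  after D1: wrote 4B at 0x02 = 3aefee65
  after D2: wrote 4B at 0x0b = 1a7a27d7
  after D3: wrote 2B at 0x19 = 27d7
query mem[0x19]=0x27, mem[0x17]=0xef, mem[0x0c]=0x7a, mem[0x03]=0xef, mem[0x05]=0x65

MEM[0x19,0x17,0x0c,0x03,0x05] = 27 ef 7a ef 65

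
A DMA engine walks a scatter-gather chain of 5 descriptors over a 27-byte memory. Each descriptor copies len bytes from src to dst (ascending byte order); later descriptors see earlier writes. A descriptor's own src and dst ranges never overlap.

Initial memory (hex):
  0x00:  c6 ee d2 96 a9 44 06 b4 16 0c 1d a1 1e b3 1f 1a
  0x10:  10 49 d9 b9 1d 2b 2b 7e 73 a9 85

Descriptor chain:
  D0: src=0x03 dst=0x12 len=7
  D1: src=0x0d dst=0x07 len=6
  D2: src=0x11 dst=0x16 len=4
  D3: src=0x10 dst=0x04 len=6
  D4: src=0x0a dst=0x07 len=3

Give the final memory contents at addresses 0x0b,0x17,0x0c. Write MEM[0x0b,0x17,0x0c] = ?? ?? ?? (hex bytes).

MEM[0x0b,0x17,0x0c] = 49 96 96

#0 dst[0x12+7] := {0x96,0xa9,0x44,0x06,0xb4,0x16,0x0c}
#1 dst[0x07+6] := {0xb3,0x1f,0x1a,0x10,0x49,0x96}
#2 dst[0x16+4] := {0x49,0x96,0xa9,0x44}
#3 dst[0x04+6] := {0x10,0x49,0x96,0xa9,0x44,0x06}
#4 dst[0x07+3] := {0x10,0x49,0x96}
query mem[0x0b]=0x49, mem[0x17]=0x96, mem[0x0c]=0x96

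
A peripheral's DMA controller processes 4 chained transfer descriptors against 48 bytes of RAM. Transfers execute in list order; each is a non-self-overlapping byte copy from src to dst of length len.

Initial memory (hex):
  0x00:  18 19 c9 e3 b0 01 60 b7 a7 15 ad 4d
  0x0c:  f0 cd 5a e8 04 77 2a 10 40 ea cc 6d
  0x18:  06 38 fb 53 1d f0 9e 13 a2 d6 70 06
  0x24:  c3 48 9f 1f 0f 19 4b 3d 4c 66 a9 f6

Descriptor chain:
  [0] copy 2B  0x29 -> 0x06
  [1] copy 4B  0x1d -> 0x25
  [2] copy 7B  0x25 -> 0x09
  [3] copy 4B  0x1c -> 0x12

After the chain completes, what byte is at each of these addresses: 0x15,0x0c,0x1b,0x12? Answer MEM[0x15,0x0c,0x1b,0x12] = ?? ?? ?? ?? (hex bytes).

[0] 0x29->0x06 len=2 : 19 4b
[1] 0x1d->0x25 len=4 : f0 9e 13 a2
[2] 0x25->0x09 len=7 : f0 9e 13 a2 19 4b 3d
[3] 0x1c->0x12 len=4 : 1d f0 9e 13
query mem[0x15]=0x13, mem[0x0c]=0xa2, mem[0x1b]=0x53, mem[0x12]=0x1d

MEM[0x15,0x0c,0x1b,0x12] = 13 a2 53 1d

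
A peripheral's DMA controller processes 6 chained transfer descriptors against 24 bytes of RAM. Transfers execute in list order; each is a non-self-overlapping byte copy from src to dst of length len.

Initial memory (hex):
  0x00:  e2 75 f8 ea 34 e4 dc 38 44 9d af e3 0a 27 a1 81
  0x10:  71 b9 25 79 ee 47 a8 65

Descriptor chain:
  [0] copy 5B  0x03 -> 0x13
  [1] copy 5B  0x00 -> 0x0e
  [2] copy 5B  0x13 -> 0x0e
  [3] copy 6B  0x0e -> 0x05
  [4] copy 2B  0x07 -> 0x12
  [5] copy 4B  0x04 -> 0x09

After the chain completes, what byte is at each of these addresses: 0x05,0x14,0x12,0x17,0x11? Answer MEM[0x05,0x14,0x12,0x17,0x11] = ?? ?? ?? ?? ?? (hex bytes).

  after D0: wrote 5B at 0x13 = ea34e4dc38
  after D1: wrote 5B at 0x0e = e275f8ea34
  after D2: wrote 5B at 0x0e = ea34e4dc38
  after D3: wrote 6B at 0x05 = ea34e4dc38ea
  after D4: wrote 2B at 0x12 = e4dc
  after D5: wrote 4B at 0x09 = 34ea34e4
query mem[0x05]=0xea, mem[0x14]=0x34, mem[0x12]=0xe4, mem[0x17]=0x38, mem[0x11]=0xdc

MEM[0x05,0x14,0x12,0x17,0x11] = ea 34 e4 38 dc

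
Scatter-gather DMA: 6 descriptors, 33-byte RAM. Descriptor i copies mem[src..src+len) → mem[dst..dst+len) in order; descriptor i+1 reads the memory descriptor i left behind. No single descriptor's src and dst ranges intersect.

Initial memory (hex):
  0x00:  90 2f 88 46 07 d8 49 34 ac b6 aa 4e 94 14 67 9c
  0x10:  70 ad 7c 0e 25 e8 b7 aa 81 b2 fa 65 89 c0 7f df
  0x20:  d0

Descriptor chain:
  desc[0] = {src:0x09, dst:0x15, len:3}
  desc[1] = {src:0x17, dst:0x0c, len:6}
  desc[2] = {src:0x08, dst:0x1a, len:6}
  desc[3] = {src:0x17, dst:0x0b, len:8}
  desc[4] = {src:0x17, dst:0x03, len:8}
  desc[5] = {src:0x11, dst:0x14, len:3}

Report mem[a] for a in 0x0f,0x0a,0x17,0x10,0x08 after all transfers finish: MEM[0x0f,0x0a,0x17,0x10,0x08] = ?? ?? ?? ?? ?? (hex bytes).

#0 dst[0x15+3] := {0xb6,0xaa,0x4e}
#1 dst[0x0c+6] := {0x4e,0x81,0xb2,0xfa,0x65,0x89}
#2 dst[0x1a+6] := {0xac,0xb6,0xaa,0x4e,0x4e,0x81}
#3 dst[0x0b+8] := {0x4e,0x81,0xb2,0xac,0xb6,0xaa,0x4e,0x4e}
#4 dst[0x03+8] := {0x4e,0x81,0xb2,0xac,0xb6,0xaa,0x4e,0x4e}
#5 dst[0x14+3] := {0x4e,0x4e,0x0e}
query mem[0x0f]=0xb6, mem[0x0a]=0x4e, mem[0x17]=0x4e, mem[0x10]=0xaa, mem[0x08]=0xaa

MEM[0x0f,0x0a,0x17,0x10,0x08] = b6 4e 4e aa aa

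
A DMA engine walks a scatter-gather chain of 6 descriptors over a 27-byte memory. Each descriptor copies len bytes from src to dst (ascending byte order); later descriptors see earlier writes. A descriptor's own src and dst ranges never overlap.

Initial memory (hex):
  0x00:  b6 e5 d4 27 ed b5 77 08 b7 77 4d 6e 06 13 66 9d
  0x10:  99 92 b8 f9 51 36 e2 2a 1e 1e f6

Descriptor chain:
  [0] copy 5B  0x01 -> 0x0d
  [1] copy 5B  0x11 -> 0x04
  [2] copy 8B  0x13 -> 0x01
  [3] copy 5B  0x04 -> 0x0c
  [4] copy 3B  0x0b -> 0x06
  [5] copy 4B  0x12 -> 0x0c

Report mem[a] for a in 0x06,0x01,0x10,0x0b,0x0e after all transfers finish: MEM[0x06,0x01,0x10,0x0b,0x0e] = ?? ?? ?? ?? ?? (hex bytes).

  after D0: wrote 5B at 0x0d = e5d427edb5
  after D1: wrote 5B at 0x04 = b5b8f95136
  after D2: wrote 8B at 0x01 = f95136e22a1e1ef6
  after D3: wrote 5B at 0x0c = e22a1e1ef6
  after D4: wrote 3B at 0x06 = 6ee22a
  after D5: wrote 4B at 0x0c = b8f95136
query mem[0x06]=0x6e, mem[0x01]=0xf9, mem[0x10]=0xf6, mem[0x0b]=0x6e, mem[0x0e]=0x51

MEM[0x06,0x01,0x10,0x0b,0x0e] = 6e f9 f6 6e 51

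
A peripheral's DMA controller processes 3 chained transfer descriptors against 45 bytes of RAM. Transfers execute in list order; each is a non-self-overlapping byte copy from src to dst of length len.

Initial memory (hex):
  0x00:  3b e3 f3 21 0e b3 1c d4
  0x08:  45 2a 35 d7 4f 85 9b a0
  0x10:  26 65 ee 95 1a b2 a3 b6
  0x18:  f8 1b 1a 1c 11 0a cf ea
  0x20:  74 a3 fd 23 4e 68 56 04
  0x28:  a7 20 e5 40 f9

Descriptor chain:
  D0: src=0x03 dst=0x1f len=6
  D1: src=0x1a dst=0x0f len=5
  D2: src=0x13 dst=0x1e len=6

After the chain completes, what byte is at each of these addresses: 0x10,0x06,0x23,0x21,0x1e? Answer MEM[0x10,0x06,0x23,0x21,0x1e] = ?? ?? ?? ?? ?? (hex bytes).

  after D0: wrote 6B at 0x1f = 210eb31cd445
  after D1: wrote 5B at 0x0f = 1a1c110acf
  after D2: wrote 6B at 0x1e = cf1ab2a3b6f8
query mem[0x10]=0x1c, mem[0x06]=0x1c, mem[0x23]=0xf8, mem[0x21]=0xa3, mem[0x1e]=0xcf

MEM[0x10,0x06,0x23,0x21,0x1e] = 1c 1c f8 a3 cf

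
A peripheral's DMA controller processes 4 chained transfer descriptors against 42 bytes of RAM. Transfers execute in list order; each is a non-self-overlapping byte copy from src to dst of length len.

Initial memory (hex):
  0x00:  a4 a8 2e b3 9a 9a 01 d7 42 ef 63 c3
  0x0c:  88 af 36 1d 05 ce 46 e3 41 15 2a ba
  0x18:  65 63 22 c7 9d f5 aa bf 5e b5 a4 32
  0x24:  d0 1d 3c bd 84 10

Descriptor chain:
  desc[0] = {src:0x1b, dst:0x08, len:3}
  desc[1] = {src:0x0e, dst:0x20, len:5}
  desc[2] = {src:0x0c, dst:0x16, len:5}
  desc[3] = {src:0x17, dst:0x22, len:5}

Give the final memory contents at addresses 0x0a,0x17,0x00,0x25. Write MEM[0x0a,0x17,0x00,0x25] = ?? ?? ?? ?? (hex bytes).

MEM[0x0a,0x17,0x00,0x25] = f5 af a4 05

D0: mem[0x08..0x0a] <- [c7 9d f5]
D1: mem[0x20..0x24] <- [36 1d 05 ce 46]
D2: mem[0x16..0x1a] <- [88 af 36 1d 05]
D3: mem[0x22..0x26] <- [af 36 1d 05 c7]
query mem[0x0a]=0xf5, mem[0x17]=0xaf, mem[0x00]=0xa4, mem[0x25]=0x05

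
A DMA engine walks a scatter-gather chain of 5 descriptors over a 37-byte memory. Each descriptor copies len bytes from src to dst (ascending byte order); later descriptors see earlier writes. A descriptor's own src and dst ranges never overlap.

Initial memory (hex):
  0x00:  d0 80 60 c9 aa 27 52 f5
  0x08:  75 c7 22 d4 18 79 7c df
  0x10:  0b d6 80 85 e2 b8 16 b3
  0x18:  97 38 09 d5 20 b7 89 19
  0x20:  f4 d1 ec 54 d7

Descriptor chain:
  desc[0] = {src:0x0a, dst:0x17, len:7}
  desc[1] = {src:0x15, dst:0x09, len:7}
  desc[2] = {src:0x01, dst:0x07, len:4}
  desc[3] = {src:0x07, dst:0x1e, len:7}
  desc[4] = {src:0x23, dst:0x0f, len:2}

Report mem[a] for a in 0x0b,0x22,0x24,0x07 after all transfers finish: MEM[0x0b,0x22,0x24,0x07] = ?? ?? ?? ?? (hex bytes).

#0 dst[0x17+7] := {0x22,0xd4,0x18,0x79,0x7c,0xdf,0x0b}
#1 dst[0x09+7] := {0xb8,0x16,0x22,0xd4,0x18,0x79,0x7c}
#2 dst[0x07+4] := {0x80,0x60,0xc9,0xaa}
#3 dst[0x1e+7] := {0x80,0x60,0xc9,0xaa,0x22,0xd4,0x18}
#4 dst[0x0f+2] := {0xd4,0x18}
query mem[0x0b]=0x22, mem[0x22]=0x22, mem[0x24]=0x18, mem[0x07]=0x80

MEM[0x0b,0x22,0x24,0x07] = 22 22 18 80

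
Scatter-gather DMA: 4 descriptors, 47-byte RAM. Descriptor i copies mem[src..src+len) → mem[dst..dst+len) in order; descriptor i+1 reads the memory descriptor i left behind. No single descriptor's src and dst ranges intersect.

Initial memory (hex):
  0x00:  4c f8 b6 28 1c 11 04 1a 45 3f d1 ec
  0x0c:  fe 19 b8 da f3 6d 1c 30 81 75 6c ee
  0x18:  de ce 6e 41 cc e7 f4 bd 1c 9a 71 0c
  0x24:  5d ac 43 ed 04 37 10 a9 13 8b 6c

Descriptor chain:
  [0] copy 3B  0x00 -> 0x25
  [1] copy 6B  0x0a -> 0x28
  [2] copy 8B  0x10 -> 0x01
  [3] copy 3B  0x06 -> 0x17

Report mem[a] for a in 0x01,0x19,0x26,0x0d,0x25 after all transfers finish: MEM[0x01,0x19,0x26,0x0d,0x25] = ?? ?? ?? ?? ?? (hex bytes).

MEM[0x01,0x19,0x26,0x0d,0x25] = f3 ee f8 19 4c

D0: mem[0x25..0x27] <- [4c f8 b6]
D1: mem[0x28..0x2d] <- [d1 ec fe 19 b8 da]
D2: mem[0x01..0x08] <- [f3 6d 1c 30 81 75 6c ee]
D3: mem[0x17..0x19] <- [75 6c ee]
query mem[0x01]=0xf3, mem[0x19]=0xee, mem[0x26]=0xf8, mem[0x0d]=0x19, mem[0x25]=0x4c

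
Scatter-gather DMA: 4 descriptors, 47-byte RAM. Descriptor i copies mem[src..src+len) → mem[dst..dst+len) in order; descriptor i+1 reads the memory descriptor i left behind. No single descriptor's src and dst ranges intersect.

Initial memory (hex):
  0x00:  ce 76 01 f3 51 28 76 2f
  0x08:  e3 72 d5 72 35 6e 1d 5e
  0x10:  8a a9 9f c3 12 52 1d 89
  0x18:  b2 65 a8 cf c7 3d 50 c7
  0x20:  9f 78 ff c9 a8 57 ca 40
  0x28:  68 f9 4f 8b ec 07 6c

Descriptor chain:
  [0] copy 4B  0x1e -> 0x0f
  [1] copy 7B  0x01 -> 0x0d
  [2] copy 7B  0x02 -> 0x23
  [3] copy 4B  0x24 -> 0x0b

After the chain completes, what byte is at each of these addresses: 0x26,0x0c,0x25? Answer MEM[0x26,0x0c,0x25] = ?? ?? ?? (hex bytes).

  after D0: wrote 4B at 0x0f = 50c79f78
  after D1: wrote 7B at 0x0d = 7601f35128762f
  after D2: wrote 7B at 0x23 = 01f35128762fe3
  after D3: wrote 4B at 0x0b = f3512876
query mem[0x26]=0x28, mem[0x0c]=0x51, mem[0x25]=0x51

MEM[0x26,0x0c,0x25] = 28 51 51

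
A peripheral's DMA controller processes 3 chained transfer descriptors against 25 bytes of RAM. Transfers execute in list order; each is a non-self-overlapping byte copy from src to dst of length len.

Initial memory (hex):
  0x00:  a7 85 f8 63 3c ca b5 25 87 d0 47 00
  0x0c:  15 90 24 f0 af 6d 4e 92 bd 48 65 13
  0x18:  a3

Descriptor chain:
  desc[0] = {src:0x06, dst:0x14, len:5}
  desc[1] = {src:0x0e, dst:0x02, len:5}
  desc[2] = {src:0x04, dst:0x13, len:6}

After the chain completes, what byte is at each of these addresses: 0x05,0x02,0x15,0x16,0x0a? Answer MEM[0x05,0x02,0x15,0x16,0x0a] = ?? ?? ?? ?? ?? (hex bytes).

MEM[0x05,0x02,0x15,0x16,0x0a] = 6d 24 4e 25 47

[0] 0x06->0x14 len=5 : b5 25 87 d0 47
[1] 0x0e->0x02 len=5 : 24 f0 af 6d 4e
[2] 0x04->0x13 len=6 : af 6d 4e 25 87 d0
query mem[0x05]=0x6d, mem[0x02]=0x24, mem[0x15]=0x4e, mem[0x16]=0x25, mem[0x0a]=0x47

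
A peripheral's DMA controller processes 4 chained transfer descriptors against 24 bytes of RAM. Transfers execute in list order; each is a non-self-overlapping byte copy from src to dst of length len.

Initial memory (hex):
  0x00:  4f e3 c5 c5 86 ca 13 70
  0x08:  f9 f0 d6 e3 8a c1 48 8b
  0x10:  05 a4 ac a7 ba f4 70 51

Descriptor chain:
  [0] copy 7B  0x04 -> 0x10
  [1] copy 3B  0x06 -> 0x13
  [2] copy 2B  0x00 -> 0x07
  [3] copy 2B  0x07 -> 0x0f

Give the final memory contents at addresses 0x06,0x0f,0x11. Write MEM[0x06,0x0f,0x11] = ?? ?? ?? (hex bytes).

MEM[0x06,0x0f,0x11] = 13 4f ca

#0 dst[0x10+7] := {0x86,0xca,0x13,0x70,0xf9,0xf0,0xd6}
#1 dst[0x13+3] := {0x13,0x70,0xf9}
#2 dst[0x07+2] := {0x4f,0xe3}
#3 dst[0x0f+2] := {0x4f,0xe3}
query mem[0x06]=0x13, mem[0x0f]=0x4f, mem[0x11]=0xca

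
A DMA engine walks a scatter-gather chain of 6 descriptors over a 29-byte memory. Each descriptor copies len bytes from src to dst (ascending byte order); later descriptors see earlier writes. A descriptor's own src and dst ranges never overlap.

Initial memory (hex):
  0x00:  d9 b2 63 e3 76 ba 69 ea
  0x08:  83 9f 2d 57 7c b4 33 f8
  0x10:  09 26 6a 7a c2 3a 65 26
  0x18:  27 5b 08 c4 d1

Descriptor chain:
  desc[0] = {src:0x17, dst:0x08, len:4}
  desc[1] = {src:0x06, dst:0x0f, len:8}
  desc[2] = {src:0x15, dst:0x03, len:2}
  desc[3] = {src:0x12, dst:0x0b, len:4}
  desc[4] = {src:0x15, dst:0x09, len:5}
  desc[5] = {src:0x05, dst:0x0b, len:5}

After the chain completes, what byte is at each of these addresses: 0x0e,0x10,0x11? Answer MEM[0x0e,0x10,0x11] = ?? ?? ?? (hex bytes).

[0] 0x17->0x08 len=4 : 26 27 5b 08
[1] 0x06->0x0f len=8 : 69 ea 26 27 5b 08 7c b4
[2] 0x15->0x03 len=2 : 7c b4
[3] 0x12->0x0b len=4 : 27 5b 08 7c
[4] 0x15->0x09 len=5 : 7c b4 26 27 5b
[5] 0x05->0x0b len=5 : ba 69 ea 26 7c
query mem[0x0e]=0x26, mem[0x10]=0xea, mem[0x11]=0x26

MEM[0x0e,0x10,0x11] = 26 ea 26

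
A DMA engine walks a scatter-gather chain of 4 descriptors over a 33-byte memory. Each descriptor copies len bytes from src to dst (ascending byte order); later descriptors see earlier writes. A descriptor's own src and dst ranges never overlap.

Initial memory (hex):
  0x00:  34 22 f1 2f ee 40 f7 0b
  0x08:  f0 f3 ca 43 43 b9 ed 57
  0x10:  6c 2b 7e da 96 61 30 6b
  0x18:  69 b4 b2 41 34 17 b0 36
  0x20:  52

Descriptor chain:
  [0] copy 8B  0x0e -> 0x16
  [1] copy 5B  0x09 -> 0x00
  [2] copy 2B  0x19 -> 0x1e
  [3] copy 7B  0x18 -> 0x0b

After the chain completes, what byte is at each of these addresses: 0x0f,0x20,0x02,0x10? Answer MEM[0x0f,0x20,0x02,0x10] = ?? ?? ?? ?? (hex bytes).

#0 dst[0x16+8] := {0xed,0x57,0x6c,0x2b,0x7e,0xda,0x96,0x61}
#1 dst[0x00+5] := {0xf3,0xca,0x43,0x43,0xb9}
#2 dst[0x1e+2] := {0x2b,0x7e}
#3 dst[0x0b+7] := {0x6c,0x2b,0x7e,0xda,0x96,0x61,0x2b}
query mem[0x0f]=0x96, mem[0x20]=0x52, mem[0x02]=0x43, mem[0x10]=0x61

MEM[0x0f,0x20,0x02,0x10] = 96 52 43 61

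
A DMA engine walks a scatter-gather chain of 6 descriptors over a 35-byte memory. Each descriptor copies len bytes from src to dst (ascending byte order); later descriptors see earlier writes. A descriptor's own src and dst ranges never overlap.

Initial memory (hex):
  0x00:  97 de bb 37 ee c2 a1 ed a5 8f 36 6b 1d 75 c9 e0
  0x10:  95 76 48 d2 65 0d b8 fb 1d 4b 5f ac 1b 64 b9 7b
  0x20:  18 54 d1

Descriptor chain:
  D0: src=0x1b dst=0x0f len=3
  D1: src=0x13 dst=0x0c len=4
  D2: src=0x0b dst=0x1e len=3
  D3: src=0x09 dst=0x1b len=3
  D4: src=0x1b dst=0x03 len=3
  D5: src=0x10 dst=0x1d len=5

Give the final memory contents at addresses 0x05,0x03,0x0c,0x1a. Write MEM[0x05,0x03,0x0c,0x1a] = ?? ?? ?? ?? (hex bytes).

[0] 0x1b->0x0f len=3 : ac 1b 64
[1] 0x13->0x0c len=4 : d2 65 0d b8
[2] 0x0b->0x1e len=3 : 6b d2 65
[3] 0x09->0x1b len=3 : 8f 36 6b
[4] 0x1b->0x03 len=3 : 8f 36 6b
[5] 0x10->0x1d len=5 : 1b 64 48 d2 65
query mem[0x05]=0x6b, mem[0x03]=0x8f, mem[0x0c]=0xd2, mem[0x1a]=0x5f

MEM[0x05,0x03,0x0c,0x1a] = 6b 8f d2 5f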